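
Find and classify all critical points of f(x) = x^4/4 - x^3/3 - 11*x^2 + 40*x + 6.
f'(x) = x^3 - x^2 - 22*x + 40

Solve f'(x) = 0:
  Factor: x^3 - x^2 - 22*x + 40 = (x - 4)*(x - 2)*(x + 5) = 0.
  ⇒ x = -5, 2, 4

f''(x) = 3*x^2 - 2*x - 22
Second-derivative test at each critical point:
  f''(-5) = 63 > 0 → local minimum
  f''(2) = -14 < 0 → local maximum
  f''(4) = 18 > 0 → local minimum

Critical points: x = -5 (local minimum); x = 2 (local maximum); x = 4 (local minimum)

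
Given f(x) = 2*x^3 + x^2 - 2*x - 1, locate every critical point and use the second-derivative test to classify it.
f'(x) = 6*x^2 + 2*x - 2

Solve f'(x) = 0:
  Factor: 6*x^2 + 2*x - 2 = 2*(3*x^2 + x - 1); 3*x^2 + x - 1 = 0 has no rational roots; quadratic formula: x = (-1 ± √13)/6.
  ⇒ x = -sqrt(13)/6 - 1/6 ≈ -0.7676, -1/6 + sqrt(13)/6 ≈ 0.4343

f''(x) = 12*x + 2
Second-derivative test at each critical point:
  f''(-0.7676) = -7.2111 < 0 → local maximum
  f''(0.4343) = 7.2111 > 0 → local minimum

Critical points: x = -sqrt(13)/6 - 1/6 ≈ -0.7676 (local maximum); x = -1/6 + sqrt(13)/6 ≈ 0.4343 (local minimum)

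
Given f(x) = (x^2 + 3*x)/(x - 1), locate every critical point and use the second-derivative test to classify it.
f'(x) = (x^2 - 2*x - 3)/(x^2 - 2*x + 1)

Solve f'(x) = 0:
  f'(x) = (x - 3)*(x + 1)/(x - 1)^2; the denominator is positive wherever f is defined, so f'(x) = 0 ⇔ x^2 - 2*x - 3 = 0.
  Factor: x^2 - 2*x - 3 = (x - 3)*(x + 1) = 0.
  ⇒ x = -1, 3

f''(x) = 8/(x^3 - 3*x^2 + 3*x - 1)
Second-derivative test at each critical point:
  f''(-1) = -1 < 0 → local maximum
  f''(3) = 1 > 0 → local minimum

Critical points: x = -1 (local maximum); x = 3 (local minimum)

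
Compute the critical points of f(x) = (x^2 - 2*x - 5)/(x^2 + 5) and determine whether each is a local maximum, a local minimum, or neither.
f'(x) = 2*(x^2 + 10*x - 5)/(x^4 + 10*x^2 + 25)

Solve f'(x) = 0:
  f'(x) = 2*(x^2 + 10*x - 5)/(x^2 + 5)^2; the denominator is positive wherever f is defined, so f'(x) = 0 ⇔ 2*x^2 + 20*x - 10 = 0.
  Factor: 2*x^2 + 20*x - 10 = 2*(x^2 + 10*x - 5); x^2 + 10*x - 5 = 0 has no rational roots; quadratic formula: x = (-10 ± √120)/2.
  ⇒ x = -sqrt(30) - 5 ≈ -10.4772, -5 + sqrt(30) ≈ 0.4772

f''(x) = 4*(-x^3 - 15*x^2 + 15*x + 25)/(x^6 + 15*x^4 + 75*x^2 + 125)
Second-derivative test at each critical point:
  f''(-10.4772) = -0.0017 < 0 → local maximum
  f''(0.4772) = 0.8017 > 0 → local minimum

Critical points: x = -sqrt(30) - 5 ≈ -10.4772 (local maximum); x = -5 + sqrt(30) ≈ 0.4772 (local minimum)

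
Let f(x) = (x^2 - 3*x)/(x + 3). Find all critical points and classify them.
f'(x) = (x^2 + 6*x - 9)/(x^2 + 6*x + 9)

Solve f'(x) = 0:
  f'(x) = (x^2 + 6*x - 9)/(x + 3)^2; the denominator is positive wherever f is defined, so f'(x) = 0 ⇔ x^2 + 6*x - 9 = 0.
  x^2 + 6*x - 9 = 0 has no rational roots; quadratic formula: x = (-6 ± √72)/2.
  ⇒ x = -3*sqrt(2) - 3 ≈ -7.2426, -3 + 3*sqrt(2) ≈ 1.2426

f''(x) = 36/(x^3 + 9*x^2 + 27*x + 27)
Second-derivative test at each critical point:
  f''(-7.2426) = -0.4714 < 0 → local maximum
  f''(1.2426) = 0.4714 > 0 → local minimum

Critical points: x = -3*sqrt(2) - 3 ≈ -7.2426 (local maximum); x = -3 + 3*sqrt(2) ≈ 1.2426 (local minimum)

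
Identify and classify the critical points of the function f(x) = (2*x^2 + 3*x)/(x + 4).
f'(x) = 2*(x^2 + 8*x + 6)/(x^2 + 8*x + 16)

Solve f'(x) = 0:
  f'(x) = 2*(x^2 + 8*x + 6)/(x + 4)^2; the denominator is positive wherever f is defined, so f'(x) = 0 ⇔ 2*x^2 + 16*x + 12 = 0.
  Factor: 2*x^2 + 16*x + 12 = 2*(x^2 + 8*x + 6); x^2 + 8*x + 6 = 0 has no rational roots; quadratic formula: x = (-8 ± √40)/2.
  ⇒ x = -4 - sqrt(10) ≈ -7.1623, -4 + sqrt(10) ≈ -0.8377

f''(x) = 40/(x^3 + 12*x^2 + 48*x + 64)
Second-derivative test at each critical point:
  f''(-7.1623) = -1.2649 < 0 → local maximum
  f''(-0.8377) = 1.2649 > 0 → local minimum

Critical points: x = -4 - sqrt(10) ≈ -7.1623 (local maximum); x = -4 + sqrt(10) ≈ -0.8377 (local minimum)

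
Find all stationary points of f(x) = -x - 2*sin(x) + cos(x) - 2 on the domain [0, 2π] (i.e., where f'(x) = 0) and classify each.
f'(x) = -sin(x) - 2*cos(x) - 1

Solve f'(x) = 0 on [0, 2π]:
  f'(x) = 0 ⇔ -sin(x) - 2*cos(x) = 1. Write the left side as R·cos(x + φ) with R = √((-2)² + 1²) = sqrt(5), cos φ = -2*sqrt(5)/5, sin φ = sqrt(5)/5; then cos(x + φ) = sqrt(5)/5. Solve for x and keep the solutions lying in [0, 2π].
  ⇒ x = pi - atan(3/4) ≈ 2.4981, 3*pi/2 ≈ 4.7124

f''(x) = 2*sin(x) - cos(x)
Second-derivative test at each critical point:
  f''(2.4981) = 2 > 0 → local minimum
  f''(4.7124) = -2 < 0 → local maximum

Critical points: x = pi - atan(3/4) ≈ 2.4981 (local minimum); x = 3*pi/2 ≈ 4.7124 (local maximum)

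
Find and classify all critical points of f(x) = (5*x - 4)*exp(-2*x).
f'(x) = (13 - 10*x)*exp(-2*x)

Solve f'(x) = 0:
  f'(x) = (13 - 10*x)·exp(-2*x) and exp(-2*x) > 0 for every x, so f'(x) = 0 ⇔ 13 - 10*x = 0.
  13 - 10*x = 0.
  ⇒ x = 13/10

f''(x) = 4*(5*x - 9)*exp(-2*x)
Second-derivative test at each critical point:
  f''(13/10) = -0.7427 < 0 → local maximum

Critical points: x = 13/10 (local maximum)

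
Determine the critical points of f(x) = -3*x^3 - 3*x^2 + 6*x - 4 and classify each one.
f'(x) = -9*x^2 - 6*x + 6

Solve f'(x) = 0:
  Factor: -9*x^2 - 6*x + 6 = -3*(3*x^2 + 2*x - 2); 3*x^2 + 2*x - 2 = 0 has no rational roots; quadratic formula: x = (-2 ± √28)/6.
  ⇒ x = -sqrt(7)/3 - 1/3 ≈ -1.2153, -1/3 + sqrt(7)/3 ≈ 0.5486

f''(x) = -18*x - 6
Second-derivative test at each critical point:
  f''(-1.2153) = 15.8745 > 0 → local minimum
  f''(0.5486) = -15.8745 < 0 → local maximum

Critical points: x = -sqrt(7)/3 - 1/3 ≈ -1.2153 (local minimum); x = -1/3 + sqrt(7)/3 ≈ 0.5486 (local maximum)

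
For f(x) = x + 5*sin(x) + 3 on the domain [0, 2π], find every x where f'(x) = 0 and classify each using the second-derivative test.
f'(x) = 5*cos(x) + 1

Solve f'(x) = 0 on [0, 2π]:
  f'(x) = 0 ⇔ cos(x) = -1/5, i.e. x = ±arccos(-1/5) + 2nπ; keep the solutions lying in [0, 2π].
  ⇒ x = acos(-1/5) ≈ 1.7722, -acos(-1/5) + 2*pi ≈ 4.5110

f''(x) = -5*sin(x)
Second-derivative test at each critical point:
  f''(1.7722) = -4.8990 < 0 → local maximum
  f''(4.5110) = 4.8990 > 0 → local minimum

Critical points: x = acos(-1/5) ≈ 1.7722 (local maximum); x = -acos(-1/5) + 2*pi ≈ 4.5110 (local minimum)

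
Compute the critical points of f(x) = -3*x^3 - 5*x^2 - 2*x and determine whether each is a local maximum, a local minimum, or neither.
f'(x) = -9*x^2 - 10*x - 2

Solve f'(x) = 0:
  9*x^2 + 10*x + 2 = 0 has no rational roots; quadratic formula: x = (-10 ± √28)/18.
  ⇒ x = -5/9 - sqrt(7)/9 ≈ -0.8495, -5/9 + sqrt(7)/9 ≈ -0.2616

f''(x) = -18*x - 10
Second-derivative test at each critical point:
  f''(-0.8495) = 5.2915 > 0 → local minimum
  f''(-0.2616) = -5.2915 < 0 → local maximum

Critical points: x = -5/9 - sqrt(7)/9 ≈ -0.8495 (local minimum); x = -5/9 + sqrt(7)/9 ≈ -0.2616 (local maximum)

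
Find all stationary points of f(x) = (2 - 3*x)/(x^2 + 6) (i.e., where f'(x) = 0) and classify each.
f'(x) = (3*x^2 - 4*x - 18)/(x^4 + 12*x^2 + 36)

Solve f'(x) = 0:
  f'(x) = (3*x^2 - 4*x - 18)/(x^2 + 6)^2; the denominator is positive wherever f is defined, so f'(x) = 0 ⇔ 3*x^2 - 4*x - 18 = 0.
  3*x^2 - 4*x - 18 = 0 has no rational roots; quadratic formula: x = (4 ± √232)/6.
  ⇒ x = 2/3 - sqrt(58)/3 ≈ -1.8719, 2/3 + sqrt(58)/3 ≈ 3.2053

f''(x) = 2*(4*x^2*(2 - 3*x) + (9*x - 2)*(x^2 + 6))/(x^2 + 6)^3
Second-derivative test at each critical point:
  f''(-1.8719) = -0.1686 < 0 → local maximum
  f''(3.2053) = 0.0575 > 0 → local minimum

Critical points: x = 2/3 - sqrt(58)/3 ≈ -1.8719 (local maximum); x = 2/3 + sqrt(58)/3 ≈ 3.2053 (local minimum)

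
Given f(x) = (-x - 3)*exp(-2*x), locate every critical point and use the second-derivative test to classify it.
f'(x) = (2*x + 5)*exp(-2*x)

Solve f'(x) = 0:
  f'(x) = (2*x + 5)·exp(-2*x) and exp(-2*x) > 0 for every x, so f'(x) = 0 ⇔ 2*x + 5 = 0.
  2*x + 5 = 0.
  ⇒ x = -5/2

f''(x) = 4*(-x - 2)*exp(-2*x)
Second-derivative test at each critical point:
  f''(-5/2) = 296.8263 > 0 → local minimum

Critical points: x = -5/2 (local minimum)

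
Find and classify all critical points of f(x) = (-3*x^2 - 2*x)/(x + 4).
f'(x) = (-3*x^2 - 24*x - 8)/(x^2 + 8*x + 16)

Solve f'(x) = 0:
  f'(x) = -(3*x^2 + 24*x + 8)/(x + 4)^2; the denominator is positive wherever f is defined, so f'(x) = 0 ⇔ -3*x^2 - 24*x - 8 = 0.
  3*x^2 + 24*x + 8 = 0 has no rational roots; quadratic formula: x = (-24 ± √480)/6.
  ⇒ x = -4 - 2*sqrt(30)/3 ≈ -7.6515, -4 + 2*sqrt(30)/3 ≈ -0.3485

f''(x) = -80/(x^3 + 12*x^2 + 48*x + 64)
Second-derivative test at each critical point:
  f''(-7.6515) = 1.6432 > 0 → local minimum
  f''(-0.3485) = -1.6432 < 0 → local maximum

Critical points: x = -4 - 2*sqrt(30)/3 ≈ -7.6515 (local minimum); x = -4 + 2*sqrt(30)/3 ≈ -0.3485 (local maximum)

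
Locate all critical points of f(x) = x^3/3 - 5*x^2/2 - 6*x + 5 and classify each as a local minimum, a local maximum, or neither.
f'(x) = x^2 - 5*x - 6

Solve f'(x) = 0:
  Factor: x^2 - 5*x - 6 = (x - 6)*(x + 1) = 0.
  ⇒ x = -1, 6

f''(x) = 2*x - 5
Second-derivative test at each critical point:
  f''(-1) = -7 < 0 → local maximum
  f''(6) = 7 > 0 → local minimum

Critical points: x = -1 (local maximum); x = 6 (local minimum)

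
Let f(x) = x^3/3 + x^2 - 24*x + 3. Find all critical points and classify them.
f'(x) = x^2 + 2*x - 24

Solve f'(x) = 0:
  Factor: x^2 + 2*x - 24 = (x - 4)*(x + 6) = 0.
  ⇒ x = -6, 4

f''(x) = 2*x + 2
Second-derivative test at each critical point:
  f''(-6) = -10 < 0 → local maximum
  f''(4) = 10 > 0 → local minimum

Critical points: x = -6 (local maximum); x = 4 (local minimum)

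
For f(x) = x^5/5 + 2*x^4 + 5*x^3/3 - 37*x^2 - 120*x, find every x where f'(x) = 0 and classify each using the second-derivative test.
f'(x) = x^4 + 8*x^3 + 5*x^2 - 74*x - 120

Solve f'(x) = 0:
  Factor: x^4 + 8*x^3 + 5*x^2 - 74*x - 120 = (x - 3)*(x + 2)*(x + 4)*(x + 5) = 0.
  ⇒ x = -5, -4, -2, 3

f''(x) = 4*x^3 + 24*x^2 + 10*x - 74
Second-derivative test at each critical point:
  f''(-5) = -24 < 0 → local maximum
  f''(-4) = 14 > 0 → local minimum
  f''(-2) = -30 < 0 → local maximum
  f''(3) = 280 > 0 → local minimum

Critical points: x = -5 (local maximum); x = -4 (local minimum); x = -2 (local maximum); x = 3 (local minimum)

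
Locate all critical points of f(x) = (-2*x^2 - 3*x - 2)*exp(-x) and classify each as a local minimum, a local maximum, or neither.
f'(x) = (2*x^2 - x - 1)*exp(-x)

Solve f'(x) = 0:
  f'(x) = (2*x^2 - x - 1)·exp(-x) and exp(-x) > 0 for every x, so f'(x) = 0 ⇔ 2*x^2 - x - 1 = 0.
  Factor: 2*x^2 - x - 1 = (x - 1)*(2*x + 1) = 0.
  ⇒ x = -1/2, 1

f''(x) = x*(5 - 2*x)*exp(-x)
Second-derivative test at each critical point:
  f''(-1/2) = -4.9462 < 0 → local maximum
  f''(1) = 1.1036 > 0 → local minimum

Critical points: x = -1/2 (local maximum); x = 1 (local minimum)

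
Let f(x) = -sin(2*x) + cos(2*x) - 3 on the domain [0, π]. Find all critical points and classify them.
f'(x) = -2*sqrt(2)*sin(2*x + pi/4)

Solve f'(x) = 0 on [0, π]:
  f'(x) = 0 ⇔ -cos(2*x) = sin(2*x) ⇔ tan(2*x) = -1, i.e. 2*x = arctan(-1) + nπ; keep the solutions lying in [0, π].
  ⇒ x = 3*pi/8 ≈ 1.1781, 7*pi/8 ≈ 2.7489

f''(x) = -4*sqrt(2)*cos(2*x + pi/4)
Second-derivative test at each critical point:
  f''(1.1781) = 5.6569 > 0 → local minimum
  f''(2.7489) = -5.6569 < 0 → local maximum

Critical points: x = 3*pi/8 ≈ 1.1781 (local minimum); x = 7*pi/8 ≈ 2.7489 (local maximum)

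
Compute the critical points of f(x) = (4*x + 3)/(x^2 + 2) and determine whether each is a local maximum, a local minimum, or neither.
f'(x) = 2*(-2*x^2 - 3*x + 4)/(x^4 + 4*x^2 + 4)

Solve f'(x) = 0:
  f'(x) = -2*(2*x^2 + 3*x - 4)/(x^2 + 2)^2; the denominator is positive wherever f is defined, so f'(x) = 0 ⇔ -4*x^2 - 6*x + 8 = 0.
  Factor: -4*x^2 - 6*x + 8 = -2*(2*x^2 + 3*x - 4); 2*x^2 + 3*x - 4 = 0 has no rational roots; quadratic formula: x = (-3 ± √41)/4.
  ⇒ x = -sqrt(41)/4 - 3/4 ≈ -2.3508, -3/4 + sqrt(41)/4 ≈ 0.8508

f''(x) = 2*(4*x^2*(4*x + 3) - 3*(4*x + 1)*(x^2 + 2))/(x^2 + 2)^3
Second-derivative test at each critical point:
  f''(-2.3508) = 0.2261 > 0 → local minimum
  f''(0.8508) = -1.7261 < 0 → local maximum

Critical points: x = -sqrt(41)/4 - 3/4 ≈ -2.3508 (local minimum); x = -3/4 + sqrt(41)/4 ≈ 0.8508 (local maximum)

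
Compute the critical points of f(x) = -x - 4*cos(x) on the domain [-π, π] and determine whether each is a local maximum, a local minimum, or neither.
f'(x) = 4*sin(x) - 1

Solve f'(x) = 0 on [-π, π]:
  f'(x) = 0 ⇔ sin(x) = 1/4, i.e. x = arcsin(1/4) + 2nπ or x = π − arcsin(1/4) + 2nπ; keep the solutions lying in [-π, π].
  ⇒ x = asin(1/4) ≈ 0.2527, pi - asin(1/4) ≈ 2.8889

f''(x) = 4*cos(x)
Second-derivative test at each critical point:
  f''(0.2527) = 3.8730 > 0 → local minimum
  f''(2.8889) = -3.8730 < 0 → local maximum

Critical points: x = asin(1/4) ≈ 0.2527 (local minimum); x = pi - asin(1/4) ≈ 2.8889 (local maximum)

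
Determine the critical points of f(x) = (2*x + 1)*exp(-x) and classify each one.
f'(x) = (1 - 2*x)*exp(-x)

Solve f'(x) = 0:
  f'(x) = (1 - 2*x)·exp(-x) and exp(-x) > 0 for every x, so f'(x) = 0 ⇔ 1 - 2*x = 0.
  1 - 2*x = 0.
  ⇒ x = 1/2

f''(x) = (2*x - 3)*exp(-x)
Second-derivative test at each critical point:
  f''(1/2) = -1.2131 < 0 → local maximum

Critical points: x = 1/2 (local maximum)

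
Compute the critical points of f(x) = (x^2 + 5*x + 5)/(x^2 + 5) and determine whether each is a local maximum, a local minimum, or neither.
f'(x) = 5*(5 - x^2)/(x^4 + 10*x^2 + 25)

Solve f'(x) = 0:
  f'(x) = -5*(x^2 - 5)/(x^2 + 5)^2; the denominator is positive wherever f is defined, so f'(x) = 0 ⇔ 25 - 5*x^2 = 0.
  Factor: 25 - 5*x^2 = -5*(x^2 - 5); x^2 - 5 = 0 has no rational roots; quadratic formula: x = (0 ± √20)/2.
  ⇒ x = -sqrt(5) ≈ -2.2361, sqrt(5) ≈ 2.2361

f''(x) = 10*x*(x^2 - 15)/(x^6 + 15*x^4 + 75*x^2 + 125)
Second-derivative test at each critical point:
  f''(-2.2361) = 0.2236 > 0 → local minimum
  f''(2.2361) = -0.2236 < 0 → local maximum

Critical points: x = -sqrt(5) ≈ -2.2361 (local minimum); x = sqrt(5) ≈ 2.2361 (local maximum)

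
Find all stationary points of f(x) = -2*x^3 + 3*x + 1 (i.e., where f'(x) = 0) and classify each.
f'(x) = 3 - 6*x^2

Solve f'(x) = 0:
  Factor: 3 - 6*x^2 = -3*(2*x^2 - 1); 2*x^2 - 1 = 0 has no rational roots; quadratic formula: x = (0 ± √8)/4.
  ⇒ x = -sqrt(2)/2 ≈ -0.7071, sqrt(2)/2 ≈ 0.7071

f''(x) = -12*x
Second-derivative test at each critical point:
  f''(-0.7071) = 8.4853 > 0 → local minimum
  f''(0.7071) = -8.4853 < 0 → local maximum

Critical points: x = -sqrt(2)/2 ≈ -0.7071 (local minimum); x = sqrt(2)/2 ≈ 0.7071 (local maximum)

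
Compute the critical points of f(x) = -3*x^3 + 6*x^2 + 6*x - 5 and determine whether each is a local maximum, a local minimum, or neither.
f'(x) = -9*x^2 + 12*x + 6

Solve f'(x) = 0:
  Factor: -9*x^2 + 12*x + 6 = -3*(3*x^2 - 4*x - 2); 3*x^2 - 4*x - 2 = 0 has no rational roots; quadratic formula: x = (4 ± √40)/6.
  ⇒ x = 2/3 - sqrt(10)/3 ≈ -0.3874, 2/3 + sqrt(10)/3 ≈ 1.7208

f''(x) = 12 - 18*x
Second-derivative test at each critical point:
  f''(-0.3874) = 18.9737 > 0 → local minimum
  f''(1.7208) = -18.9737 < 0 → local maximum

Critical points: x = 2/3 - sqrt(10)/3 ≈ -0.3874 (local minimum); x = 2/3 + sqrt(10)/3 ≈ 1.7208 (local maximum)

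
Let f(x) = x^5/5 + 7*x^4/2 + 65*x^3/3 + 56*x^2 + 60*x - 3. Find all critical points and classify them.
f'(x) = x^4 + 14*x^3 + 65*x^2 + 112*x + 60

Solve f'(x) = 0:
  Factor: x^4 + 14*x^3 + 65*x^2 + 112*x + 60 = (x + 1)*(x + 2)*(x + 5)*(x + 6) = 0.
  ⇒ x = -6, -5, -2, -1

f''(x) = 4*x^3 + 42*x^2 + 130*x + 112
Second-derivative test at each critical point:
  f''(-6) = -20 < 0 → local maximum
  f''(-5) = 12 > 0 → local minimum
  f''(-2) = -12 < 0 → local maximum
  f''(-1) = 20 > 0 → local minimum

Critical points: x = -6 (local maximum); x = -5 (local minimum); x = -2 (local maximum); x = -1 (local minimum)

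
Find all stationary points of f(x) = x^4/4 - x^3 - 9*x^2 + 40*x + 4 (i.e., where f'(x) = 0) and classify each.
f'(x) = x^3 - 3*x^2 - 18*x + 40

Solve f'(x) = 0:
  Factor: x^3 - 3*x^2 - 18*x + 40 = (x - 5)*(x - 2)*(x + 4) = 0.
  ⇒ x = -4, 2, 5

f''(x) = 3*x^2 - 6*x - 18
Second-derivative test at each critical point:
  f''(-4) = 54 > 0 → local minimum
  f''(2) = -18 < 0 → local maximum
  f''(5) = 27 > 0 → local minimum

Critical points: x = -4 (local minimum); x = 2 (local maximum); x = 5 (local minimum)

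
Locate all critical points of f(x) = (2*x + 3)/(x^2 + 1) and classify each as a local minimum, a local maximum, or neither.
f'(x) = 2*(-x^2 - 3*x + 1)/(x^4 + 2*x^2 + 1)

Solve f'(x) = 0:
  f'(x) = -2*(x^2 + 3*x - 1)/(x^2 + 1)^2; the denominator is positive wherever f is defined, so f'(x) = 0 ⇔ -2*x^2 - 6*x + 2 = 0.
  Factor: -2*x^2 - 6*x + 2 = -2*(x^2 + 3*x - 1); x^2 + 3*x - 1 = 0 has no rational roots; quadratic formula: x = (-3 ± √13)/2.
  ⇒ x = -sqrt(13)/2 - 3/2 ≈ -3.3028, -3/2 + sqrt(13)/2 ≈ 0.3028

f''(x) = 2*(4*x^2*(2*x + 3) - 3*(2*x + 1)*(x^2 + 1))/(x^2 + 1)^3
Second-derivative test at each critical point:
  f''(-3.3028) = 0.0509 > 0 → local minimum
  f''(0.3028) = -6.0509 < 0 → local maximum

Critical points: x = -sqrt(13)/2 - 3/2 ≈ -3.3028 (local minimum); x = -3/2 + sqrt(13)/2 ≈ 0.3028 (local maximum)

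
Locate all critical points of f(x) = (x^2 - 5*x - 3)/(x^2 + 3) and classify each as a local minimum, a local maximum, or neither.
f'(x) = (5*x^2 + 12*x - 15)/(x^4 + 6*x^2 + 9)

Solve f'(x) = 0:
  f'(x) = (5*x^2 + 12*x - 15)/(x^2 + 3)^2; the denominator is positive wherever f is defined, so f'(x) = 0 ⇔ 5*x^2 + 12*x - 15 = 0.
  5*x^2 + 12*x - 15 = 0 has no rational roots; quadratic formula: x = (-12 ± √444)/10.
  ⇒ x = -sqrt(111)/5 - 6/5 ≈ -3.3071, -6/5 + sqrt(111)/5 ≈ 0.9071

f''(x) = 2*(-5*x^3 - 18*x^2 + 45*x + 18)/(x^6 + 9*x^4 + 27*x^2 + 27)
Second-derivative test at each critical point:
  f''(-3.3071) = -0.1085 < 0 → local maximum
  f''(0.9071) = 1.4418 > 0 → local minimum

Critical points: x = -sqrt(111)/5 - 6/5 ≈ -3.3071 (local maximum); x = -6/5 + sqrt(111)/5 ≈ 0.9071 (local minimum)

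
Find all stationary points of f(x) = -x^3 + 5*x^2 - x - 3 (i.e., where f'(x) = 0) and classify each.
f'(x) = -3*x^2 + 10*x - 1

Solve f'(x) = 0:
  3*x^2 - 10*x + 1 = 0 has no rational roots; quadratic formula: x = (10 ± √88)/6.
  ⇒ x = 5/3 - sqrt(22)/3 ≈ 0.1032, sqrt(22)/3 + 5/3 ≈ 3.2301

f''(x) = 10 - 6*x
Second-derivative test at each critical point:
  f''(0.1032) = 9.3808 > 0 → local minimum
  f''(3.2301) = -9.3808 < 0 → local maximum

Critical points: x = 5/3 - sqrt(22)/3 ≈ 0.1032 (local minimum); x = sqrt(22)/3 + 5/3 ≈ 3.2301 (local maximum)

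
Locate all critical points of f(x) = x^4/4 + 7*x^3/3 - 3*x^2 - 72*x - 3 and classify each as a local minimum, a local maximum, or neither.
f'(x) = x^3 + 7*x^2 - 6*x - 72

Solve f'(x) = 0:
  Factor: x^3 + 7*x^2 - 6*x - 72 = (x - 3)*(x + 4)*(x + 6) = 0.
  ⇒ x = -6, -4, 3

f''(x) = 3*x^2 + 14*x - 6
Second-derivative test at each critical point:
  f''(-6) = 18 > 0 → local minimum
  f''(-4) = -14 < 0 → local maximum
  f''(3) = 63 > 0 → local minimum

Critical points: x = -6 (local minimum); x = -4 (local maximum); x = 3 (local minimum)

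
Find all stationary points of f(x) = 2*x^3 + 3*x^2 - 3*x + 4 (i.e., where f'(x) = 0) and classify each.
f'(x) = 6*x^2 + 6*x - 3

Solve f'(x) = 0:
  Factor: 6*x^2 + 6*x - 3 = 3*(2*x^2 + 2*x - 1); 2*x^2 + 2*x - 1 = 0 has no rational roots; quadratic formula: x = (-2 ± √12)/4.
  ⇒ x = -sqrt(3)/2 - 1/2 ≈ -1.3660, -1/2 + sqrt(3)/2 ≈ 0.3660

f''(x) = 12*x + 6
Second-derivative test at each critical point:
  f''(-1.3660) = -10.3923 < 0 → local maximum
  f''(0.3660) = 10.3923 > 0 → local minimum

Critical points: x = -sqrt(3)/2 - 1/2 ≈ -1.3660 (local maximum); x = -1/2 + sqrt(3)/2 ≈ 0.3660 (local minimum)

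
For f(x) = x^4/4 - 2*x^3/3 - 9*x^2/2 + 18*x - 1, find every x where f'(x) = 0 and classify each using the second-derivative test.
f'(x) = x^3 - 2*x^2 - 9*x + 18

Solve f'(x) = 0:
  Factor: x^3 - 2*x^2 - 9*x + 18 = (x - 3)*(x - 2)*(x + 3) = 0.
  ⇒ x = -3, 2, 3

f''(x) = 3*x^2 - 4*x - 9
Second-derivative test at each critical point:
  f''(-3) = 30 > 0 → local minimum
  f''(2) = -5 < 0 → local maximum
  f''(3) = 6 > 0 → local minimum

Critical points: x = -3 (local minimum); x = 2 (local maximum); x = 3 (local minimum)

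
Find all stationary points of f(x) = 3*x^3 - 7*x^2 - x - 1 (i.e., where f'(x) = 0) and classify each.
f'(x) = 9*x^2 - 14*x - 1

Solve f'(x) = 0:
  9*x^2 - 14*x - 1 = 0 has no rational roots; quadratic formula: x = (14 ± √232)/18.
  ⇒ x = 7/9 - sqrt(58)/9 ≈ -0.0684, 7/9 + sqrt(58)/9 ≈ 1.6240

f''(x) = 18*x - 14
Second-derivative test at each critical point:
  f''(-0.0684) = -15.2315 < 0 → local maximum
  f''(1.6240) = 15.2315 > 0 → local minimum

Critical points: x = 7/9 - sqrt(58)/9 ≈ -0.0684 (local maximum); x = 7/9 + sqrt(58)/9 ≈ 1.6240 (local minimum)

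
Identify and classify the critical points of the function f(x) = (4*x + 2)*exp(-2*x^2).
f'(x) = 4*(-2*x*(2*x + 1) + 1)*exp(-2*x^2)

Solve f'(x) = 0:
  f'(x) = (-16*x^2 - 8*x + 4)·exp(-2*x^2) and exp(-2*x^2) > 0 for every x, so f'(x) = 0 ⇔ -16*x^2 - 8*x + 4 = 0.
  Factor: -16*x^2 - 8*x + 4 = -4*(4*x^2 + 2*x - 1); 4*x^2 + 2*x - 1 = 0 has no rational roots; quadratic formula: x = (-2 ± √20)/8.
  ⇒ x = -sqrt(5)/4 - 1/4 ≈ -0.8090, -1/4 + sqrt(5)/4 ≈ 0.3090

f''(x) = 8*(4*x^2*(2*x + 1) - 6*x - 1)*exp(-2*x^2)
Second-derivative test at each critical point:
  f''(-0.8090) = 4.8314 > 0 → local minimum
  f''(0.3090) = -14.7786 < 0 → local maximum

Critical points: x = -sqrt(5)/4 - 1/4 ≈ -0.8090 (local minimum); x = -1/4 + sqrt(5)/4 ≈ 0.3090 (local maximum)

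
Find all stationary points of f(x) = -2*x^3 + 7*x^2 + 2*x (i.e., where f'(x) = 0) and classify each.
f'(x) = -6*x^2 + 14*x + 2

Solve f'(x) = 0:
  Factor: -6*x^2 + 14*x + 2 = -2*(3*x^2 - 7*x - 1); 3*x^2 - 7*x - 1 = 0 has no rational roots; quadratic formula: x = (7 ± √61)/6.
  ⇒ x = 7/6 - sqrt(61)/6 ≈ -0.1350, 7/6 + sqrt(61)/6 ≈ 2.4684

f''(x) = 14 - 12*x
Second-derivative test at each critical point:
  f''(-0.1350) = 15.6205 > 0 → local minimum
  f''(2.4684) = -15.6205 < 0 → local maximum

Critical points: x = 7/6 - sqrt(61)/6 ≈ -0.1350 (local minimum); x = 7/6 + sqrt(61)/6 ≈ 2.4684 (local maximum)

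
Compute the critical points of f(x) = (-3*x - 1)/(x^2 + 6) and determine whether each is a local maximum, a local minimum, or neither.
f'(x) = (3*x^2 + 2*x - 18)/(x^4 + 12*x^2 + 36)

Solve f'(x) = 0:
  f'(x) = (3*x^2 + 2*x - 18)/(x^2 + 6)^2; the denominator is positive wherever f is defined, so f'(x) = 0 ⇔ 3*x^2 + 2*x - 18 = 0.
  3*x^2 + 2*x - 18 = 0 has no rational roots; quadratic formula: x = (-2 ± √220)/6.
  ⇒ x = -sqrt(55)/3 - 1/3 ≈ -2.8054, -1/3 + sqrt(55)/3 ≈ 2.1387

f''(x) = 2*(-4*x^2*(3*x + 1) + (9*x + 1)*(x^2 + 6))/(x^2 + 6)^3
Second-derivative test at each critical point:
  f''(-2.8054) = -0.0771 < 0 → local maximum
  f''(2.1387) = 0.1327 > 0 → local minimum

Critical points: x = -sqrt(55)/3 - 1/3 ≈ -2.8054 (local maximum); x = -1/3 + sqrt(55)/3 ≈ 2.1387 (local minimum)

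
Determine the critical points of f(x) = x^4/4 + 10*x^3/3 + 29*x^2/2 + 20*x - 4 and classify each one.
f'(x) = x^3 + 10*x^2 + 29*x + 20

Solve f'(x) = 0:
  Factor: x^3 + 10*x^2 + 29*x + 20 = (x + 1)*(x + 4)*(x + 5) = 0.
  ⇒ x = -5, -4, -1

f''(x) = 3*x^2 + 20*x + 29
Second-derivative test at each critical point:
  f''(-5) = 4 > 0 → local minimum
  f''(-4) = -3 < 0 → local maximum
  f''(-1) = 12 > 0 → local minimum

Critical points: x = -5 (local minimum); x = -4 (local maximum); x = -1 (local minimum)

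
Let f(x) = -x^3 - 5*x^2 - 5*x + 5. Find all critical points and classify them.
f'(x) = -3*x^2 - 10*x - 5

Solve f'(x) = 0:
  3*x^2 + 10*x + 5 = 0 has no rational roots; quadratic formula: x = (-10 ± √40)/6.
  ⇒ x = -5/3 - sqrt(10)/3 ≈ -2.7208, -5/3 + sqrt(10)/3 ≈ -0.6126

f''(x) = -6*x - 10
Second-derivative test at each critical point:
  f''(-2.7208) = 6.3246 > 0 → local minimum
  f''(-0.6126) = -6.3246 < 0 → local maximum

Critical points: x = -5/3 - sqrt(10)/3 ≈ -2.7208 (local minimum); x = -5/3 + sqrt(10)/3 ≈ -0.6126 (local maximum)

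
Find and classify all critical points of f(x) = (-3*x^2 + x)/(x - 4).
f'(x) = (-3*x^2 + 24*x - 4)/(x^2 - 8*x + 16)

Solve f'(x) = 0:
  f'(x) = -(3*x^2 - 24*x + 4)/(x - 4)^2; the denominator is positive wherever f is defined, so f'(x) = 0 ⇔ -3*x^2 + 24*x - 4 = 0.
  3*x^2 - 24*x + 4 = 0 has no rational roots; quadratic formula: x = (24 ± √528)/6.
  ⇒ x = 4 - 2*sqrt(33)/3 ≈ 0.1703, 2*sqrt(33)/3 + 4 ≈ 7.8297

f''(x) = -88/(x^3 - 12*x^2 + 48*x - 64)
Second-derivative test at each critical point:
  f''(0.1703) = 1.5667 > 0 → local minimum
  f''(7.8297) = -1.5667 < 0 → local maximum

Critical points: x = 4 - 2*sqrt(33)/3 ≈ 0.1703 (local minimum); x = 2*sqrt(33)/3 + 4 ≈ 7.8297 (local maximum)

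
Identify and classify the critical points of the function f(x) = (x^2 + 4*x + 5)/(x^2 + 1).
f'(x) = 4*(-x^2 - 2*x + 1)/(x^4 + 2*x^2 + 1)

Solve f'(x) = 0:
  f'(x) = -4*(x^2 + 2*x - 1)/(x^2 + 1)^2; the denominator is positive wherever f is defined, so f'(x) = 0 ⇔ -4*x^2 - 8*x + 4 = 0.
  Factor: -4*x^2 - 8*x + 4 = -4*(x^2 + 2*x - 1); x^2 + 2*x - 1 = 0 has no rational roots; quadratic formula: x = (-2 ± √8)/2.
  ⇒ x = -sqrt(2) - 1 ≈ -2.4142, -1 + sqrt(2) ≈ 0.4142

f''(x) = 8*(x^3 + 3*x^2 - 3*x - 1)/(x^6 + 3*x^4 + 3*x^2 + 1)
Second-derivative test at each critical point:
  f''(-2.4142) = 0.2426 > 0 → local minimum
  f''(0.4142) = -8.2426 < 0 → local maximum

Critical points: x = -sqrt(2) - 1 ≈ -2.4142 (local minimum); x = -1 + sqrt(2) ≈ 0.4142 (local maximum)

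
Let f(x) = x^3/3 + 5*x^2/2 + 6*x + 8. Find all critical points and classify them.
f'(x) = x^2 + 5*x + 6

Solve f'(x) = 0:
  Factor: x^2 + 5*x + 6 = (x + 2)*(x + 3) = 0.
  ⇒ x = -3, -2

f''(x) = 2*x + 5
Second-derivative test at each critical point:
  f''(-3) = -1 < 0 → local maximum
  f''(-2) = 1 > 0 → local minimum

Critical points: x = -3 (local maximum); x = -2 (local minimum)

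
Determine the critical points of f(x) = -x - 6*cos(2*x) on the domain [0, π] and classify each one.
f'(x) = 12*sin(2*x) - 1

Solve f'(x) = 0 on [0, π]:
  f'(x) = 0 ⇔ sin(2*x) = 1/12, i.e. 2*x = arcsin(1/12) + 2nπ or 2*x = π − arcsin(1/12) + 2nπ; keep the solutions lying in [0, π].
  ⇒ x = asin(1/12)/2 ≈ 0.0417, -asin(1/12)/2 + pi/2 ≈ 1.5291

f''(x) = 24*cos(2*x)
Second-derivative test at each critical point:
  f''(0.0417) = 23.9165 > 0 → local minimum
  f''(1.5291) = -23.9165 < 0 → local maximum

Critical points: x = asin(1/12)/2 ≈ 0.0417 (local minimum); x = -asin(1/12)/2 + pi/2 ≈ 1.5291 (local maximum)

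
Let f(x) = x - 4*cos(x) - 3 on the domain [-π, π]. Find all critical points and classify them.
f'(x) = 4*sin(x) + 1

Solve f'(x) = 0 on [-π, π]:
  f'(x) = 0 ⇔ sin(x) = -1/4, i.e. x = arcsin(-1/4) + 2nπ or x = π − arcsin(-1/4) + 2nπ; keep the solutions lying in [-π, π].
  ⇒ x = -pi + asin(1/4) ≈ -2.8889, -asin(1/4) ≈ -0.2527

f''(x) = 4*cos(x)
Second-derivative test at each critical point:
  f''(-2.8889) = -3.8730 < 0 → local maximum
  f''(-0.2527) = 3.8730 > 0 → local minimum

Critical points: x = -pi + asin(1/4) ≈ -2.8889 (local maximum); x = -asin(1/4) ≈ -0.2527 (local minimum)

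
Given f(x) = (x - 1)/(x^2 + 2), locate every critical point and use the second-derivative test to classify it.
f'(x) = (x^2 - 2*x*(x - 1) + 2)/(x^2 + 2)^2

Solve f'(x) = 0:
  f'(x) = -(x^2 - 2*x - 2)/(x^2 + 2)^2; the denominator is positive wherever f is defined, so f'(x) = 0 ⇔ -x^2 + 2*x + 2 = 0.
  x^2 - 2*x - 2 = 0 has no rational roots; quadratic formula: x = (2 ± √12)/2.
  ⇒ x = 1 - sqrt(3) ≈ -0.7321, 1 + sqrt(3) ≈ 2.7321

f''(x) = 2*(4*x^2*(x - 1) + (1 - 3*x)*(x^2 + 2))/(x^2 + 2)^3
Second-derivative test at each critical point:
  f''(-0.7321) = 0.5387 > 0 → local minimum
  f''(2.7321) = -0.0387 < 0 → local maximum

Critical points: x = 1 - sqrt(3) ≈ -0.7321 (local minimum); x = 1 + sqrt(3) ≈ 2.7321 (local maximum)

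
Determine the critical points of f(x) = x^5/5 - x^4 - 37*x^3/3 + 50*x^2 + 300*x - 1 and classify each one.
f'(x) = x^4 - 4*x^3 - 37*x^2 + 100*x + 300

Solve f'(x) = 0:
  Factor: x^4 - 4*x^3 - 37*x^2 + 100*x + 300 = (x - 6)*(x - 5)*(x + 2)*(x + 5) = 0.
  ⇒ x = -5, -2, 5, 6

f''(x) = 4*x^3 - 12*x^2 - 74*x + 100
Second-derivative test at each critical point:
  f''(-5) = -330 < 0 → local maximum
  f''(-2) = 168 > 0 → local minimum
  f''(5) = -70 < 0 → local maximum
  f''(6) = 88 > 0 → local minimum

Critical points: x = -5 (local maximum); x = -2 (local minimum); x = 5 (local maximum); x = 6 (local minimum)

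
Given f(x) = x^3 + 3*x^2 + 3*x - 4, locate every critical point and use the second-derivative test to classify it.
f'(x) = 3*x^2 + 6*x + 3

Solve f'(x) = 0:
  Factor: 3*x^2 + 6*x + 3 = 3*(x + 1)^2 = 0.
  ⇒ x = -1

f''(x) = 6*x + 6
Second-derivative test at each critical point:
  f''(-1) = 0, so the second-derivative test is inconclusive; use the first-derivative test: f'(-5/4) = 0.1875, f'(-3/4) = 0.1875 — f' is positive on both sides (no sign change) → neither a local maximum nor a local minimum

Critical points: x = -1 (neither)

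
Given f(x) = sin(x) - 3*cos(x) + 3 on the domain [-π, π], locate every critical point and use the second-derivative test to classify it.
f'(x) = 3*sin(x) + cos(x)

Solve f'(x) = 0 on [-π, π]:
  f'(x) = 0 ⇔ cos(x) = -3*sin(x) ⇔ tan(x) = -1/3, i.e. x = arctan(-1/3) + nπ; keep the solutions lying in [-π, π].
  ⇒ x = -atan(1/3) ≈ -0.3218, pi - atan(1/3) ≈ 2.8198

f''(x) = -sin(x) + 3*cos(x)
Second-derivative test at each critical point:
  f''(-0.3218) = 3.1623 > 0 → local minimum
  f''(2.8198) = -3.1623 < 0 → local maximum

Critical points: x = -atan(1/3) ≈ -0.3218 (local minimum); x = pi - atan(1/3) ≈ 2.8198 (local maximum)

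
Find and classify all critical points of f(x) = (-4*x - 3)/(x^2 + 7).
f'(x) = 2*(2*x^2 + 3*x - 14)/(x^4 + 14*x^2 + 49)

Solve f'(x) = 0:
  f'(x) = 2*(x - 2)*(2*x + 7)/(x^2 + 7)^2; the denominator is positive wherever f is defined, so f'(x) = 0 ⇔ 4*x^2 + 6*x - 28 = 0.
  Factor: 4*x^2 + 6*x - 28 = 2*(x - 2)*(2*x + 7) = 0.
  ⇒ x = -7/2, 2

f''(x) = 2*(-4*x^2*(4*x + 3) + 3*(4*x + 1)*(x^2 + 7))/(x^2 + 7)^3
Second-derivative test at each critical point:
  f''(-7/2) = -32/539 < 0 → local maximum
  f''(2) = 2/11 > 0 → local minimum

Critical points: x = -7/2 (local maximum); x = 2 (local minimum)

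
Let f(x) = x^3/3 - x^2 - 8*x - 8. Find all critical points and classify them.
f'(x) = x^2 - 2*x - 8

Solve f'(x) = 0:
  Factor: x^2 - 2*x - 8 = (x - 4)*(x + 2) = 0.
  ⇒ x = -2, 4

f''(x) = 2*x - 2
Second-derivative test at each critical point:
  f''(-2) = -6 < 0 → local maximum
  f''(4) = 6 > 0 → local minimum

Critical points: x = -2 (local maximum); x = 4 (local minimum)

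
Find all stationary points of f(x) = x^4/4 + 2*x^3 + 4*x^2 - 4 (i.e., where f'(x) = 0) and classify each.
f'(x) = x*(x^2 + 6*x + 8)

Solve f'(x) = 0:
  Factor: x^3 + 6*x^2 + 8*x = x*(x + 2)*(x + 4) = 0.
  ⇒ x = -4, -2, 0

f''(x) = 3*x^2 + 12*x + 8
Second-derivative test at each critical point:
  f''(-4) = 8 > 0 → local minimum
  f''(-2) = -4 < 0 → local maximum
  f''(0) = 8 > 0 → local minimum

Critical points: x = -4 (local minimum); x = -2 (local maximum); x = 0 (local minimum)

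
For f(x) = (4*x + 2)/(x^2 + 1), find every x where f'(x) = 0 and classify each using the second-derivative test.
f'(x) = 4*(-x^2 - x + 1)/(x^4 + 2*x^2 + 1)

Solve f'(x) = 0:
  f'(x) = -4*(x^2 + x - 1)/(x^2 + 1)^2; the denominator is positive wherever f is defined, so f'(x) = 0 ⇔ -4*x^2 - 4*x + 4 = 0.
  Factor: -4*x^2 - 4*x + 4 = -4*(x^2 + x - 1); x^2 + x - 1 = 0 has no rational roots; quadratic formula: x = (-1 ± √5)/2.
  ⇒ x = -sqrt(5)/2 - 1/2 ≈ -1.6180, -1/2 + sqrt(5)/2 ≈ 0.6180

f''(x) = 4*(4*x^2*(2*x + 1) - (6*x + 1)*(x^2 + 1))/(x^2 + 1)^3
Second-derivative test at each critical point:
  f''(-1.6180) = 0.6833 > 0 → local minimum
  f''(0.6180) = -4.6833 < 0 → local maximum

Critical points: x = -sqrt(5)/2 - 1/2 ≈ -1.6180 (local minimum); x = -1/2 + sqrt(5)/2 ≈ 0.6180 (local maximum)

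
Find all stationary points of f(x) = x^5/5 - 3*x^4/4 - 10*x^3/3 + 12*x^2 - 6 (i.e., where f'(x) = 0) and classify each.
f'(x) = x*(x^3 - 3*x^2 - 10*x + 24)

Solve f'(x) = 0:
  Factor: x^4 - 3*x^3 - 10*x^2 + 24*x = x*(x - 4)*(x - 2)*(x + 3) = 0.
  ⇒ x = -3, 0, 2, 4

f''(x) = 4*x^3 - 9*x^2 - 20*x + 24
Second-derivative test at each critical point:
  f''(-3) = -105 < 0 → local maximum
  f''(0) = 24 > 0 → local minimum
  f''(2) = -20 < 0 → local maximum
  f''(4) = 56 > 0 → local minimum

Critical points: x = -3 (local maximum); x = 0 (local minimum); x = 2 (local maximum); x = 4 (local minimum)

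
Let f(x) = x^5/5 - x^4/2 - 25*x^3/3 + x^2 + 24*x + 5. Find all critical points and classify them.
f'(x) = x^4 - 2*x^3 - 25*x^2 + 2*x + 24

Solve f'(x) = 0:
  Factor: x^4 - 2*x^3 - 25*x^2 + 2*x + 24 = (x - 6)*(x - 1)*(x + 1)*(x + 4) = 0.
  ⇒ x = -4, -1, 1, 6

f''(x) = 4*x^3 - 6*x^2 - 50*x + 2
Second-derivative test at each critical point:
  f''(-4) = -150 < 0 → local maximum
  f''(-1) = 42 > 0 → local minimum
  f''(1) = -50 < 0 → local maximum
  f''(6) = 350 > 0 → local minimum

Critical points: x = -4 (local maximum); x = -1 (local minimum); x = 1 (local maximum); x = 6 (local minimum)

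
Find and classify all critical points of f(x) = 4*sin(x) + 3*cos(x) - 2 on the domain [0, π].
f'(x) = -3*sin(x) + 4*cos(x)

Solve f'(x) = 0 on [0, π]:
  f'(x) = 0 ⇔ 4*cos(x) = 3*sin(x) ⇔ tan(x) = 4/3, i.e. x = arctan(4/3) + nπ; keep the solutions lying in [0, π].
  ⇒ x = atan(4/3) ≈ 0.9273

f''(x) = -4*sin(x) - 3*cos(x)
Second-derivative test at each critical point:
  f''(0.9273) = -5 < 0 → local maximum

Critical points: x = atan(4/3) ≈ 0.9273 (local maximum)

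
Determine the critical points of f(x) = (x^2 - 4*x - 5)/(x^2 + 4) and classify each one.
f'(x) = 2*(2*x^2 + 9*x - 8)/(x^4 + 8*x^2 + 16)

Solve f'(x) = 0:
  f'(x) = 2*(2*x^2 + 9*x - 8)/(x^2 + 4)^2; the denominator is positive wherever f is defined, so f'(x) = 0 ⇔ 4*x^2 + 18*x - 16 = 0.
  Factor: 4*x^2 + 18*x - 16 = 2*(2*x^2 + 9*x - 8); 2*x^2 + 9*x - 8 = 0 has no rational roots; quadratic formula: x = (-9 ± √145)/4.
  ⇒ x = -sqrt(145)/4 - 9/4 ≈ -5.2604, -9/4 + sqrt(145)/4 ≈ 0.7604

f''(x) = 2*(-4*x^3 - 27*x^2 + 48*x + 36)/(x^6 + 12*x^4 + 48*x^2 + 64)
Second-derivative test at each critical point:
  f''(-5.2604) = -0.0240 < 0 → local maximum
  f''(0.7604) = 1.1490 > 0 → local minimum

Critical points: x = -sqrt(145)/4 - 9/4 ≈ -5.2604 (local maximum); x = -9/4 + sqrt(145)/4 ≈ 0.7604 (local minimum)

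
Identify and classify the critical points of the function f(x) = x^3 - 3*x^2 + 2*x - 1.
f'(x) = 3*x^2 - 6*x + 2

Solve f'(x) = 0:
  3*x^2 - 6*x + 2 = 0 has no rational roots; quadratic formula: x = (6 ± √12)/6.
  ⇒ x = 1 - sqrt(3)/3 ≈ 0.4226, sqrt(3)/3 + 1 ≈ 1.5774

f''(x) = 6*x - 6
Second-derivative test at each critical point:
  f''(0.4226) = -3.4641 < 0 → local maximum
  f''(1.5774) = 3.4641 > 0 → local minimum

Critical points: x = 1 - sqrt(3)/3 ≈ 0.4226 (local maximum); x = sqrt(3)/3 + 1 ≈ 1.5774 (local minimum)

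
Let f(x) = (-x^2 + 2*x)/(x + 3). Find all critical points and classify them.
f'(x) = (-x^2 - 6*x + 6)/(x^2 + 6*x + 9)

Solve f'(x) = 0:
  f'(x) = -(x^2 + 6*x - 6)/(x + 3)^2; the denominator is positive wherever f is defined, so f'(x) = 0 ⇔ -x^2 - 6*x + 6 = 0.
  x^2 + 6*x - 6 = 0 has no rational roots; quadratic formula: x = (-6 ± √60)/2.
  ⇒ x = -sqrt(15) - 3 ≈ -6.8730, -3 + sqrt(15) ≈ 0.8730

f''(x) = -30/(x^3 + 9*x^2 + 27*x + 27)
Second-derivative test at each critical point:
  f''(-6.8730) = 0.5164 > 0 → local minimum
  f''(0.8730) = -0.5164 < 0 → local maximum

Critical points: x = -sqrt(15) - 3 ≈ -6.8730 (local minimum); x = -3 + sqrt(15) ≈ 0.8730 (local maximum)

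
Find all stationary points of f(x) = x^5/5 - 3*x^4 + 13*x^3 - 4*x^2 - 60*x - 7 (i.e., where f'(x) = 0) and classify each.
f'(x) = x^4 - 12*x^3 + 39*x^2 - 8*x - 60

Solve f'(x) = 0:
  Factor: x^4 - 12*x^3 + 39*x^2 - 8*x - 60 = (x - 6)*(x - 5)*(x - 2)*(x + 1) = 0.
  ⇒ x = -1, 2, 5, 6

f''(x) = 4*x^3 - 36*x^2 + 78*x - 8
Second-derivative test at each critical point:
  f''(-1) = -126 < 0 → local maximum
  f''(2) = 36 > 0 → local minimum
  f''(5) = -18 < 0 → local maximum
  f''(6) = 28 > 0 → local minimum

Critical points: x = -1 (local maximum); x = 2 (local minimum); x = 5 (local maximum); x = 6 (local minimum)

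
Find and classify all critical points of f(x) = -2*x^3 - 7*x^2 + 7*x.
f'(x) = -6*x^2 - 14*x + 7

Solve f'(x) = 0:
  6*x^2 + 14*x - 7 = 0 has no rational roots; quadratic formula: x = (-14 ± √364)/12.
  ⇒ x = -sqrt(91)/6 - 7/6 ≈ -2.7566, -7/6 + sqrt(91)/6 ≈ 0.4232

f''(x) = -12*x - 14
Second-derivative test at each critical point:
  f''(-2.7566) = 19.0788 > 0 → local minimum
  f''(0.4232) = -19.0788 < 0 → local maximum

Critical points: x = -sqrt(91)/6 - 7/6 ≈ -2.7566 (local minimum); x = -7/6 + sqrt(91)/6 ≈ 0.4232 (local maximum)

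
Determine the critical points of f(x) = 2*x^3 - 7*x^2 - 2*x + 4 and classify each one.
f'(x) = 6*x^2 - 14*x - 2

Solve f'(x) = 0:
  Factor: 6*x^2 - 14*x - 2 = 2*(3*x^2 - 7*x - 1); 3*x^2 - 7*x - 1 = 0 has no rational roots; quadratic formula: x = (7 ± √61)/6.
  ⇒ x = 7/6 - sqrt(61)/6 ≈ -0.1350, 7/6 + sqrt(61)/6 ≈ 2.4684

f''(x) = 12*x - 14
Second-derivative test at each critical point:
  f''(-0.1350) = -15.6205 < 0 → local maximum
  f''(2.4684) = 15.6205 > 0 → local minimum

Critical points: x = 7/6 - sqrt(61)/6 ≈ -0.1350 (local maximum); x = 7/6 + sqrt(61)/6 ≈ 2.4684 (local minimum)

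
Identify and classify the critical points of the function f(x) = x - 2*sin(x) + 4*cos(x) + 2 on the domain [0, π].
f'(x) = -4*sin(x) - 2*cos(x) + 1

Solve f'(x) = 0 on [0, π]:
  f'(x) = 0 ⇔ -4*sin(x) - 2*cos(x) = -1. Write the left side as R·cos(x + φ) with R = √((-2)² + 4²) = 2*sqrt(5), cos φ = -sqrt(5)/5, sin φ = 2*sqrt(5)/5; then cos(x + φ) = -sqrt(5)/10. Solve for x and keep the solutions lying in [0, π].
  ⇒ x = atan((2 + sqrt(19))/(1 - 2*sqrt(19))) + pi ≈ 2.4524

f''(x) = 2*sin(x) - 4*cos(x)
Second-derivative test at each critical point:
  f''(2.4524) = 4.3589 > 0 → local minimum

Critical points: x = atan((2 + sqrt(19))/(1 - 2*sqrt(19))) + pi ≈ 2.4524 (local minimum)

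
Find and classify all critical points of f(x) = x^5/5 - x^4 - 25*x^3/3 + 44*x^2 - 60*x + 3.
f'(x) = x^4 - 4*x^3 - 25*x^2 + 88*x - 60

Solve f'(x) = 0:
  Factor: x^4 - 4*x^3 - 25*x^2 + 88*x - 60 = (x - 6)*(x - 2)*(x - 1)*(x + 5) = 0.
  ⇒ x = -5, 1, 2, 6

f''(x) = 4*x^3 - 12*x^2 - 50*x + 88
Second-derivative test at each critical point:
  f''(-5) = -462 < 0 → local maximum
  f''(1) = 30 > 0 → local minimum
  f''(2) = -28 < 0 → local maximum
  f''(6) = 220 > 0 → local minimum

Critical points: x = -5 (local maximum); x = 1 (local minimum); x = 2 (local maximum); x = 6 (local minimum)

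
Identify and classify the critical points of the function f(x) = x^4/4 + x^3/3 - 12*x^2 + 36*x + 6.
f'(x) = x^3 + x^2 - 24*x + 36

Solve f'(x) = 0:
  Factor: x^3 + x^2 - 24*x + 36 = (x - 3)*(x - 2)*(x + 6) = 0.
  ⇒ x = -6, 2, 3

f''(x) = 3*x^2 + 2*x - 24
Second-derivative test at each critical point:
  f''(-6) = 72 > 0 → local minimum
  f''(2) = -8 < 0 → local maximum
  f''(3) = 9 > 0 → local minimum

Critical points: x = -6 (local minimum); x = 2 (local maximum); x = 3 (local minimum)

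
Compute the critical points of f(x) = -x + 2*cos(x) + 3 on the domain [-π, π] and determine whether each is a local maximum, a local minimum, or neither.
f'(x) = -2*sin(x) - 1

Solve f'(x) = 0 on [-π, π]:
  f'(x) = 0 ⇔ sin(x) = -1/2, i.e. x = arcsin(-1/2) + 2nπ or x = π − arcsin(-1/2) + 2nπ; keep the solutions lying in [-π, π].
  ⇒ x = -5*pi/6 ≈ -2.6180, -pi/6 ≈ -0.5236

f''(x) = -2*cos(x)
Second-derivative test at each critical point:
  f''(-2.6180) = 1.7321 > 0 → local minimum
  f''(-0.5236) = -1.7321 < 0 → local maximum

Critical points: x = -5*pi/6 ≈ -2.6180 (local minimum); x = -pi/6 ≈ -0.5236 (local maximum)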